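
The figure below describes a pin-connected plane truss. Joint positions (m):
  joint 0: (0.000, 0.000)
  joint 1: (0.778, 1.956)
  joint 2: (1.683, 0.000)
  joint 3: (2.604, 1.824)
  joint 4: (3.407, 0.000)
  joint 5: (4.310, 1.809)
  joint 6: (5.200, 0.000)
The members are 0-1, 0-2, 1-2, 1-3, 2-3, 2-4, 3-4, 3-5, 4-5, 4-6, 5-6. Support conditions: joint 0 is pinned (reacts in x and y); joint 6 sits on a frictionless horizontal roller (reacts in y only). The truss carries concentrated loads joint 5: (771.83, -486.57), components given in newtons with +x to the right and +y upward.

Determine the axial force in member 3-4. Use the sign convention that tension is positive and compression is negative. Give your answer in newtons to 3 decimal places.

-205.722

N=7 nodes, M=11 members, R=3 reactions → 2N=14, M+R=14
member 0 (0-1): L=2.1050, (cx,cy)=(0.3696,0.9292)
member 1 (0-2): L=1.6830, (cx,cy)=(1.0000,0.0000)
member 2 (1-2): L=2.1552, (cx,cy)=(0.4199,-0.9076)
member 3 (1-3): L=1.8308, (cx,cy)=(0.9974,-0.0721)
member 4 (2-3): L=2.0433, (cx,cy)=(0.4507,0.8927)
member 5 (2-4): L=1.7240, (cx,cy)=(1.0000,0.0000)
member 6 (3-4): L=1.9929, (cx,cy)=(0.4029,-0.9152)
member 7 (3-5): L=1.7061, (cx,cy)=(1.0000,-0.0088)
member 8 (4-5): L=2.0219, (cx,cy)=(0.4466,0.8947)
member 9 (4-6): L=1.7930, (cx,cy)=(1.0000,0.0000)
member 10 (5-6): L=2.0161, (cx,cy)=(0.4415,-0.8973)
solve A·x = −loads:
  F[0-1] = +199.3439 N (tension)
  F[0-2] = +698.1549 N (tension)
  F[1-2] = -217.2289 N (compression)
  F[1-3] = +165.3222 N (tension)
  F[2-3] = +220.8564 N (tension)
  F[2-4] = +507.3906 N (tension)
  F[3-4] = -205.7216 N (compression)
  F[3-5] = +347.3429 N (tension)
  F[4-5] = +210.4374 N (tension)
  F[4-6] = +330.5149 N (tension)
  F[5-6] = -748.7020 N (compression)
  Rx@0 = -771.8300 N
  Ry@0 = -185.2295 N
  Ry@6 = +671.7995 N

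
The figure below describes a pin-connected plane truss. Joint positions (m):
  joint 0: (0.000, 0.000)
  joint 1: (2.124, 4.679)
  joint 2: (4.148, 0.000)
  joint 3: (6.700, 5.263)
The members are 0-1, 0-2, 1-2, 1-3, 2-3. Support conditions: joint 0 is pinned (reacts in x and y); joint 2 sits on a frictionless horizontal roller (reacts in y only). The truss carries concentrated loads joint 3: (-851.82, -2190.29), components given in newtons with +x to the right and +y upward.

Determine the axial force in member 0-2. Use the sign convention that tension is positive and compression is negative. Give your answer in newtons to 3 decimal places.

N=4 nodes, M=5 members, R=3 reactions → 2N=8, M+R=8
member 0 (0-1): L=5.1385, (cx,cy)=(0.4133,0.9106)
member 1 (0-2): L=4.1480, (cx,cy)=(1.0000,0.0000)
member 2 (1-2): L=5.0980, (cx,cy)=(0.3970,-0.9178)
member 3 (1-3): L=4.6131, (cx,cy)=(0.9920,0.1266)
member 4 (2-3): L=5.8491, (cx,cy)=(0.4363,0.8998)
solve A·x = −loads:
  F[0-1] = +292.9507 N (tension)
  F[0-2] = -972.9107 N (compression)
  F[1-2] = -259.4781 N (compression)
  F[1-3] = +225.9260 N (tension)
  F[2-3] = -2465.9886 N (compression)
  Rx@0 = +851.8200 N
  Ry@0 = -266.7530 N
  Ry@2 = +2457.0430 N

-972.911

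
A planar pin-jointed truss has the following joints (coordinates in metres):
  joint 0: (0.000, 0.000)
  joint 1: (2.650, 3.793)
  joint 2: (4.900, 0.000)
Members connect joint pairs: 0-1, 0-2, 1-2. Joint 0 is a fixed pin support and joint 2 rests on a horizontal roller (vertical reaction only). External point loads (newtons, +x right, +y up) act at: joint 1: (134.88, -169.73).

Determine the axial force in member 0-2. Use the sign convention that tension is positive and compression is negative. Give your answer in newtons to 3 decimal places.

N=3 nodes, M=3 members, R=3 reactions → 2N=6, M+R=6
member 0 (0-1): L=4.6270, (cx,cy)=(0.5727,0.8197)
member 1 (0-2): L=4.9000, (cx,cy)=(1.0000,0.0000)
member 2 (1-2): L=4.4101, (cx,cy)=(0.5102,-0.8601)
solve A·x = −loads:
  F[0-1] = +32.2914 N (tension)
  F[0-2] = +116.3860 N (tension)
  F[1-2] = -228.1238 N (compression)
  Rx@0 = -134.8800 N
  Ry@0 = -26.4709 N
  Ry@2 = +196.2009 N

116.386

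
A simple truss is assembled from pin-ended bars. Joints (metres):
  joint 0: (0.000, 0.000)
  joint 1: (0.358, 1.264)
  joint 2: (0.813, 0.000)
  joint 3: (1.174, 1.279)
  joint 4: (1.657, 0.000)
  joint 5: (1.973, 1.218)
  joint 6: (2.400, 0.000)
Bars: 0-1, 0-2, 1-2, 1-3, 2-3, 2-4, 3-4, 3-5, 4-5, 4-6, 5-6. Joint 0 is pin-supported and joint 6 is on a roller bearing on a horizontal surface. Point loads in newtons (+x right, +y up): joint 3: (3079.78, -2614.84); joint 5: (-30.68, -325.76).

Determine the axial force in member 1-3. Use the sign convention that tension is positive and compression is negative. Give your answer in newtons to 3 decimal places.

N=7 nodes, M=11 members, R=3 reactions → 2N=14, M+R=14
member 0 (0-1): L=1.3137, (cx,cy)=(0.2725,0.9622)
member 1 (0-2): L=0.8130, (cx,cy)=(1.0000,0.0000)
member 2 (1-2): L=1.3434, (cx,cy)=(0.3387,-0.9409)
member 3 (1-3): L=0.8161, (cx,cy)=(0.9998,0.0184)
member 4 (2-3): L=1.3290, (cx,cy)=(0.2716,0.9624)
member 5 (2-4): L=0.8440, (cx,cy)=(1.0000,0.0000)
member 6 (3-4): L=1.3672, (cx,cy)=(0.3533,-0.9355)
member 7 (3-5): L=0.8013, (cx,cy)=(0.9971,-0.0761)
member 8 (4-5): L=1.2583, (cx,cy)=(0.2511,0.9680)
member 9 (4-6): L=0.7430, (cx,cy)=(1.0000,0.0000)
member 10 (5-6): L=1.2907, (cx,cy)=(0.3308,-0.9437)
solve A·x = −loads:
  F[0-1] = +241.1159 N (tension)
  F[0-2] = +2983.3939 N (tension)
  F[1-2] = -243.6670 N (compression)
  F[1-3] = +148.2595 N (tension)
  F[2-3] = +238.2229 N (tension)
  F[2-4] = +2836.1549 N (tension)
  F[3-4] = -2892.4993 N (compression)
  F[3-5] = -1850.3221 N (compression)
  F[4-5] = +2795.5634 N (tension)
  F[4-6] = +1112.2300 N (tension)
  F[5-6] = -3361.9021 N (compression)
  Rx@0 = -3049.1000 N
  Ry@0 = -231.9904 N
  Ry@6 = +3172.5904 N

148.260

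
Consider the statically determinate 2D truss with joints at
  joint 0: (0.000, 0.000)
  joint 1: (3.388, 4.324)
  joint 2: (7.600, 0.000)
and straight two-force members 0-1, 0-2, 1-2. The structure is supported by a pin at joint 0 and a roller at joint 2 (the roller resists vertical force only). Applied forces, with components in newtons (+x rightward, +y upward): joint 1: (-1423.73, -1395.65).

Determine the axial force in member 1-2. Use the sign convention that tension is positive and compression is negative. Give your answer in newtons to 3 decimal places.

262.258

N=3 nodes, M=3 members, R=3 reactions → 2N=6, M+R=6
member 0 (0-1): L=5.4932, (cx,cy)=(0.6168,0.7872)
member 1 (0-2): L=7.6000, (cx,cy)=(1.0000,0.0000)
member 2 (1-2): L=6.0364, (cx,cy)=(0.6978,-0.7163)
solve A·x = −loads:
  F[0-1] = -2011.6984 N (compression)
  F[0-2] = -182.9954 N (compression)
  F[1-2] = +262.2579 N (tension)
  Rx@0 = +1423.7300 N
  Ry@0 = +1583.5114 N
  Ry@2 = -187.8614 N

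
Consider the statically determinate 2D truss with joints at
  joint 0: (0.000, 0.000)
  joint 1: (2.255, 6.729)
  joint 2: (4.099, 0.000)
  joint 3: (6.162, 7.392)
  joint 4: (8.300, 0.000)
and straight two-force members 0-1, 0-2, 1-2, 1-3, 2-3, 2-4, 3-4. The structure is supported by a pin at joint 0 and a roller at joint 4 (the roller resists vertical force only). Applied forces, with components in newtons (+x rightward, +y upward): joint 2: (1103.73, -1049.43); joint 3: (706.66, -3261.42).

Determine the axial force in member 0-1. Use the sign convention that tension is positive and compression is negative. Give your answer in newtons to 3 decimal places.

-782.472

N=5 nodes, M=7 members, R=3 reactions → 2N=10, M+R=10
member 0 (0-1): L=7.0968, (cx,cy)=(0.3177,0.9482)
member 1 (0-2): L=4.0990, (cx,cy)=(1.0000,0.0000)
member 2 (1-2): L=6.9771, (cx,cy)=(0.2643,-0.9644)
member 3 (1-3): L=3.9629, (cx,cy)=(0.9859,0.1673)
member 4 (2-3): L=7.6745, (cx,cy)=(0.2688,0.9632)
member 5 (2-4): L=4.2010, (cx,cy)=(1.0000,0.0000)
member 6 (3-4): L=7.6950, (cx,cy)=(0.2778,-0.9606)
solve A·x = −loads:
  F[0-1] = -782.4723 N (compression)
  F[0-2] = +2059.0199 N (tension)
  F[1-2] = +693.2874 N (tension)
  F[1-3] = -438.0353 N (compression)
  F[2-3] = +395.3461 N (tension)
  F[2-4] = +1032.2472 N (tension)
  F[3-4] = -3715.2108 N (compression)
  Rx@0 = -1810.3900 N
  Ry@0 = +741.9206 N
  Ry@4 = +3568.9294 N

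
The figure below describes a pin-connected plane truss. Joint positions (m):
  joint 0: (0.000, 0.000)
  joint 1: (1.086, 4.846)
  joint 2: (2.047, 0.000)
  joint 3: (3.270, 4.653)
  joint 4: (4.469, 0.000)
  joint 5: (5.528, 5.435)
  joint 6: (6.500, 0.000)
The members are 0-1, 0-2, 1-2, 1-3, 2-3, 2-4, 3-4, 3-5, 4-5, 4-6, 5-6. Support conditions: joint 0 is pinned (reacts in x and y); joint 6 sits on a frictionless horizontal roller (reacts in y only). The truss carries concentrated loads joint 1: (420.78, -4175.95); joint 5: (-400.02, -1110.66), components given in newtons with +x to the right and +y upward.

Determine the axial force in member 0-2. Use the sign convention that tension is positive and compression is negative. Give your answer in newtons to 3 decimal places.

N=7 nodes, M=11 members, R=3 reactions → 2N=14, M+R=14
member 0 (0-1): L=4.9662, (cx,cy)=(0.2187,0.9758)
member 1 (0-2): L=2.0470, (cx,cy)=(1.0000,0.0000)
member 2 (1-2): L=4.9404, (cx,cy)=(0.1945,-0.9809)
member 3 (1-3): L=2.1925, (cx,cy)=(0.9961,-0.0880)
member 4 (2-3): L=4.8110, (cx,cy)=(0.2542,0.9671)
member 5 (2-4): L=2.4220, (cx,cy)=(1.0000,0.0000)
member 6 (3-4): L=4.8050, (cx,cy)=(0.2495,-0.9684)
member 7 (3-5): L=2.3896, (cx,cy)=(0.9449,0.3273)
member 8 (4-5): L=5.5372, (cx,cy)=(0.1913,0.9815)
member 9 (4-6): L=2.0310, (cx,cy)=(1.0000,0.0000)
member 10 (5-6): L=5.5212, (cx,cy)=(0.1760,-0.9844)
solve A·x = −loads:
  F[0-1] = -3756.0088 N (compression)
  F[0-2] = +842.1180 N (tension)
  F[1-2] = -416.1840 N (compression)
  F[1-3] = -1165.7071 N (compression)
  F[2-3] = +422.1003 N (tension)
  F[2-4] = +653.8611 N (tension)
  F[3-4] = -830.3417 N (compression)
  F[3-5] = -896.0228 N (compression)
  F[4-5] = +819.1967 N (tension)
  F[4-6] = +289.9918 N (tension)
  F[5-6] = -1647.2350 N (compression)
  Rx@0 = -20.7600 N
  Ry@0 = +3665.1021 N
  Ry@6 = +1621.5079 N

842.118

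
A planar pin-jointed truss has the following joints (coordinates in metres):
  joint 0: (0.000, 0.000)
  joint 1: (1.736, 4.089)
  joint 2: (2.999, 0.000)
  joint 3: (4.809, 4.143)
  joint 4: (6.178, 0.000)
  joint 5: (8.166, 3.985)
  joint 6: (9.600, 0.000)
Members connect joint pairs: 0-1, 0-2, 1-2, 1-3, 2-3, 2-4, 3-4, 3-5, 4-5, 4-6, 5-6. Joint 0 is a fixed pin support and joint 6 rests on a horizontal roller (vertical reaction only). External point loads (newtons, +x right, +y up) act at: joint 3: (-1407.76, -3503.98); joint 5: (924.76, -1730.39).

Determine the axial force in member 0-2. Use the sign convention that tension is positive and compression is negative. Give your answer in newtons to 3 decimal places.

N=7 nodes, M=11 members, R=3 reactions → 2N=14, M+R=14
member 0 (0-1): L=4.4423, (cx,cy)=(0.3908,0.9205)
member 1 (0-2): L=2.9990, (cx,cy)=(1.0000,0.0000)
member 2 (1-2): L=4.2796, (cx,cy)=(0.2951,-0.9555)
member 3 (1-3): L=3.0735, (cx,cy)=(0.9998,0.0176)
member 4 (2-3): L=4.5211, (cx,cy)=(0.4003,0.9164)
member 5 (2-4): L=3.1790, (cx,cy)=(1.0000,0.0000)
member 6 (3-4): L=4.3633, (cx,cy)=(0.3138,-0.9495)
member 7 (3-5): L=3.3607, (cx,cy)=(0.9989,-0.0470)
member 8 (4-5): L=4.4534, (cx,cy)=(0.4464,0.8948)
member 9 (4-6): L=3.4220, (cx,cy)=(1.0000,0.0000)
member 10 (5-6): L=4.2352, (cx,cy)=(0.3386,-0.9409)
solve A·x = −loads:
  F[0-1] = -2423.5722 N (compression)
  F[0-2] = +464.1142 N (tension)
  F[1-2] = +2304.9108 N (tension)
  F[1-3] = -1627.5910 N (compression)
  F[2-3] = -2403.2450 N (compression)
  F[2-4] = +2106.4622 N (tension)
  F[3-4] = -1302.5204 N (compression)
  F[3-5] = -773.8902 N (compression)
  F[4-5] = +1382.1043 N (tension)
  F[4-6] = +1080.8162 N (tension)
  F[5-6] = -3192.0707 N (compression)
  Rx@0 = +483.0000 N
  Ry@0 = +2230.8467 N
  Ry@6 = +3003.5233 N

464.114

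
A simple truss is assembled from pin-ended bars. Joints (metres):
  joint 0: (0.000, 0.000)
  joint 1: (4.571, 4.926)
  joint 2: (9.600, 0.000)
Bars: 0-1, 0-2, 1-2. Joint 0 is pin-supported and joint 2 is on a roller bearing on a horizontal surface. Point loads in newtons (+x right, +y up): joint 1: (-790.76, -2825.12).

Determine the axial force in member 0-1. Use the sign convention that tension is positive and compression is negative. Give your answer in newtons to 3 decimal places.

-2572.498

N=3 nodes, M=3 members, R=3 reactions → 2N=6, M+R=6
member 0 (0-1): L=6.7201, (cx,cy)=(0.6802,0.7330)
member 1 (0-2): L=9.6000, (cx,cy)=(1.0000,0.0000)
member 2 (1-2): L=7.0396, (cx,cy)=(0.7144,-0.6998)
solve A·x = −loads:
  F[0-1] = -2572.4980 N (compression)
  F[0-2] = +959.0530 N (tension)
  F[1-2] = -1342.4882 N (compression)
  Rx@0 = +790.7600 N
  Ry@0 = +1885.7096 N
  Ry@2 = +939.4104 N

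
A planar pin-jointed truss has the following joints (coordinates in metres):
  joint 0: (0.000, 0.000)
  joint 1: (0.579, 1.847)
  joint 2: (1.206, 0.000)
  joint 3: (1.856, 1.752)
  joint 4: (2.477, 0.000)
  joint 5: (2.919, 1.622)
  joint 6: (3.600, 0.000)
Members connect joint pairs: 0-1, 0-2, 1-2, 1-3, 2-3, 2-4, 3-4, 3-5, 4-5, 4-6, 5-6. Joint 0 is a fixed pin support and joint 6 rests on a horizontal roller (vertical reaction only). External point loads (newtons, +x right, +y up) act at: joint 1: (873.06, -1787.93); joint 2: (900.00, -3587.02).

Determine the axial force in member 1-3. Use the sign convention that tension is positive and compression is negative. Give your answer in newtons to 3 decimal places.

-2583.004

N=7 nodes, M=11 members, R=3 reactions → 2N=14, M+R=14
member 0 (0-1): L=1.9356, (cx,cy)=(0.2991,0.9542)
member 1 (0-2): L=1.2060, (cx,cy)=(1.0000,0.0000)
member 2 (1-2): L=1.9505, (cx,cy)=(0.3215,-0.9469)
member 3 (1-3): L=1.2805, (cx,cy)=(0.9972,-0.0742)
member 4 (2-3): L=1.8687, (cx,cy)=(0.3478,0.9376)
member 5 (2-4): L=1.2710, (cx,cy)=(1.0000,0.0000)
member 6 (3-4): L=1.8588, (cx,cy)=(0.3341,-0.9425)
member 7 (3-5): L=1.0709, (cx,cy)=(0.9926,-0.1214)
member 8 (4-5): L=1.6811, (cx,cy)=(0.2629,0.9648)
member 9 (4-6): L=1.1230, (cx,cy)=(1.0000,0.0000)
member 10 (5-6): L=1.7592, (cx,cy)=(0.3871,-0.9220)
solve A·x = −loads:
  F[0-1] = -3602.7713 N (compression)
  F[0-2] = +2850.7496 N (tension)
  F[1-2] = +1944.7242 N (tension)
  F[1-3] = -2583.0038 N (compression)
  F[2-3] = +1861.7688 N (tension)
  F[2-4] = +1928.2933 N (tension)
  F[3-4] = -1886.8193 N (compression)
  F[3-5] = -1307.6032 N (compression)
  F[4-5] = +1843.2556 N (tension)
  F[4-6] = +813.3116 N (tension)
  F[5-6] = -2100.9479 N (compression)
  Rx@0 = -1773.0600 N
  Ry@0 = +3437.8113 N
  Ry@6 = +1937.1387 N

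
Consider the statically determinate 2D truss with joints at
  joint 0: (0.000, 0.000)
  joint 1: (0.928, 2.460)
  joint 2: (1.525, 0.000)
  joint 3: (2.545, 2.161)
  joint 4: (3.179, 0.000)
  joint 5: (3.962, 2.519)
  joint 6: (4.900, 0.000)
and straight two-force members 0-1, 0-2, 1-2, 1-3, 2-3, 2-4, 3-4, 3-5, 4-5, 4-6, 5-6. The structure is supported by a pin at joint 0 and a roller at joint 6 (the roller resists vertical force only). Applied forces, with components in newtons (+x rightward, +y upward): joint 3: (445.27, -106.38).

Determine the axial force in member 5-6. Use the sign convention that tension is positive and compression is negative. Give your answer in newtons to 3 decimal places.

N=7 nodes, M=11 members, R=3 reactions → 2N=14, M+R=14
member 0 (0-1): L=2.6292, (cx,cy)=(0.3530,0.9356)
member 1 (0-2): L=1.5250, (cx,cy)=(1.0000,0.0000)
member 2 (1-2): L=2.5314, (cx,cy)=(0.2358,-0.9718)
member 3 (1-3): L=1.6444, (cx,cy)=(0.9833,-0.1818)
member 4 (2-3): L=2.3896, (cx,cy)=(0.4268,0.9043)
member 5 (2-4): L=1.6540, (cx,cy)=(1.0000,0.0000)
member 6 (3-4): L=2.2521, (cx,cy)=(0.2815,-0.9596)
member 7 (3-5): L=1.4615, (cx,cy)=(0.9695,0.2449)
member 8 (4-5): L=2.6379, (cx,cy)=(0.2968,0.9549)
member 9 (4-6): L=1.7210, (cx,cy)=(1.0000,0.0000)
member 10 (5-6): L=2.6880, (cx,cy)=(0.3490,-0.9371)
solve A·x = −loads:
  F[0-1] = +155.2367 N (tension)
  F[0-2] = +390.4782 N (tension)
  F[1-2] = -167.3992 N (compression)
  F[1-3] = +95.8689 N (tension)
  F[2-3] = +179.8881 N (tension)
  F[2-4] = +274.2149 N (tension)
  F[3-4] = -311.3526 N (compression)
  F[3-5] = -192.4259 N (compression)
  F[4-5] = +312.8607 N (tension)
  F[4-6] = +93.6978 N (tension)
  F[5-6] = -268.5046 N (compression)
  Rx@0 = -445.2700 N
  Ry@0 = -145.2456 N
  Ry@6 = +251.6256 N

-268.505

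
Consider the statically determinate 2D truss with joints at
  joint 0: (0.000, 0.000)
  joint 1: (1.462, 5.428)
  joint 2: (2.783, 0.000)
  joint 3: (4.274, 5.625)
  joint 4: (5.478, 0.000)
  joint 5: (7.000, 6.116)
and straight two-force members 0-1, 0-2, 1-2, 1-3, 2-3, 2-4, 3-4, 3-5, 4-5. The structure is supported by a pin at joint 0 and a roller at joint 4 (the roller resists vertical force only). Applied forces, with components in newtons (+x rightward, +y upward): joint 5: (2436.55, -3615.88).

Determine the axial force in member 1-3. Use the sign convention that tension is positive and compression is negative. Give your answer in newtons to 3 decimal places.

1882.416

N=6 nodes, M=9 members, R=3 reactions → 2N=12, M+R=12
member 0 (0-1): L=5.6214, (cx,cy)=(0.2601,0.9656)
member 1 (0-2): L=2.7830, (cx,cy)=(1.0000,0.0000)
member 2 (1-2): L=5.5864, (cx,cy)=(0.2365,-0.9716)
member 3 (1-3): L=2.8189, (cx,cy)=(0.9976,0.0699)
member 4 (2-3): L=5.8193, (cx,cy)=(0.2562,0.9666)
member 5 (2-4): L=2.6950, (cx,cy)=(1.0000,0.0000)
member 6 (3-4): L=5.7524, (cx,cy)=(0.2093,-0.9779)
member 7 (3-5): L=2.7699, (cx,cy)=(0.9842,0.1773)
member 8 (4-5): L=6.3025, (cx,cy)=(0.2415,0.9704)
solve A·x = −loads:
  F[0-1] = +3857.7064 N (tension)
  F[0-2] = +1433.2549 N (tension)
  F[1-2] = -3698.2863 N (compression)
  F[1-3] = +1882.4157 N (tension)
  F[2-3] = +3717.4964 N (tension)
  F[2-4] = -393.7544 N (compression)
  F[3-4] = -3165.9389 N (compression)
  F[3-5] = +3549.1538 N (tension)
  F[4-5] = -4374.4910 N (compression)
  Rx@0 = -2436.5500 N
  Ry@0 = -3724.9560 N
  Ry@4 = +7340.8360 N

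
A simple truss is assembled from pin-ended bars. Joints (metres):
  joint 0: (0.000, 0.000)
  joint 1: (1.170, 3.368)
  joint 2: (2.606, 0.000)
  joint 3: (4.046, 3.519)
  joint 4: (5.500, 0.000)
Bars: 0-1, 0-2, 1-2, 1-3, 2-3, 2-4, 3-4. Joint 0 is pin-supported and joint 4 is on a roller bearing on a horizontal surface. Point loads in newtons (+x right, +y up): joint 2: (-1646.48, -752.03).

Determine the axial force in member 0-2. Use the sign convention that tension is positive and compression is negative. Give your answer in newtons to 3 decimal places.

-1509.017

N=5 nodes, M=7 members, R=3 reactions → 2N=10, M+R=10
member 0 (0-1): L=3.5654, (cx,cy)=(0.3282,0.9446)
member 1 (0-2): L=2.6060, (cx,cy)=(1.0000,0.0000)
member 2 (1-2): L=3.6614, (cx,cy)=(0.3922,-0.9199)
member 3 (1-3): L=2.8800, (cx,cy)=(0.9986,0.0524)
member 4 (2-3): L=3.8022, (cx,cy)=(0.3787,0.9255)
member 5 (2-4): L=2.8940, (cx,cy)=(1.0000,0.0000)
member 6 (3-4): L=3.8076, (cx,cy)=(0.3819,-0.9242)
solve A·x = −loads:
  F[0-1] = -418.9010 N (compression)
  F[0-2] = -1509.0173 N (compression)
  F[1-2] = +413.0777 N (tension)
  F[1-3] = -299.8861 N (compression)
  F[2-3] = +401.9937 N (tension)
  F[2-4] = +147.2285 N (tension)
  F[3-4] = -385.5439 N (compression)
  Rx@0 = +1646.4800 N
  Ry@0 = +395.7045 N
  Ry@4 = +356.3255 N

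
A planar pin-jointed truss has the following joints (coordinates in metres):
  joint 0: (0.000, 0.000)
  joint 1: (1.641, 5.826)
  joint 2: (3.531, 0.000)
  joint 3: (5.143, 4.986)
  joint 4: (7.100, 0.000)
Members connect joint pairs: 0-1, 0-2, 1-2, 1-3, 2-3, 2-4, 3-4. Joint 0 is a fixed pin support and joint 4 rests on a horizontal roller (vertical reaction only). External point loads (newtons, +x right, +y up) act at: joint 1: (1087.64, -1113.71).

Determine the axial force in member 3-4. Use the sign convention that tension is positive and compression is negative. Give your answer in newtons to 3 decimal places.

-1235.287

N=5 nodes, M=7 members, R=3 reactions → 2N=10, M+R=10
member 0 (0-1): L=6.0527, (cx,cy)=(0.2711,0.9625)
member 1 (0-2): L=3.5310, (cx,cy)=(1.0000,0.0000)
member 2 (1-2): L=6.1249, (cx,cy)=(0.3086,-0.9512)
member 3 (1-3): L=3.6013, (cx,cy)=(0.9724,-0.2332)
member 4 (2-3): L=5.2401, (cx,cy)=(0.3076,0.9515)
member 5 (2-4): L=3.5690, (cx,cy)=(1.0000,0.0000)
member 6 (3-4): L=5.3563, (cx,cy)=(0.3654,-0.9309)
solve A·x = −loads:
  F[0-1] = +37.5834 N (tension)
  F[0-2] = +1077.4504 N (tension)
  F[1-2] = -1016.2587 N (compression)
  F[1-3] = -785.5235 N (compression)
  F[2-3] = +1015.9303 N (tension)
  F[2-4] = +451.3290 N (tension)
  F[3-4] = -1235.2874 N (compression)
  Rx@0 = -1087.6400 N
  Ry@0 = -36.1757 N
  Ry@4 = +1149.8857 N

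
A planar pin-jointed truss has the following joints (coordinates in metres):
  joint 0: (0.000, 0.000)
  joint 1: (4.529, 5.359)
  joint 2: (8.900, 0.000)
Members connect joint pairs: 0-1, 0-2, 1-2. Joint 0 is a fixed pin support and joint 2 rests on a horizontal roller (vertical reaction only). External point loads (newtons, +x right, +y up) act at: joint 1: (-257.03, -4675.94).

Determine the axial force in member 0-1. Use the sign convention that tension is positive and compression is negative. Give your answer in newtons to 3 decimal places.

-3209.361

N=3 nodes, M=3 members, R=3 reactions → 2N=6, M+R=6
member 0 (0-1): L=7.0165, (cx,cy)=(0.6455,0.7638)
member 1 (0-2): L=8.9000, (cx,cy)=(1.0000,0.0000)
member 2 (1-2): L=6.9155, (cx,cy)=(0.6321,-0.7749)
solve A·x = −loads:
  F[0-1] = -3209.3613 N (compression)
  F[0-2] = +1814.5554 N (tension)
  F[1-2] = -2870.8780 N (compression)
  Rx@0 = +257.0300 N
  Ry@0 = +2451.2312 N
  Ry@2 = +2224.7088 N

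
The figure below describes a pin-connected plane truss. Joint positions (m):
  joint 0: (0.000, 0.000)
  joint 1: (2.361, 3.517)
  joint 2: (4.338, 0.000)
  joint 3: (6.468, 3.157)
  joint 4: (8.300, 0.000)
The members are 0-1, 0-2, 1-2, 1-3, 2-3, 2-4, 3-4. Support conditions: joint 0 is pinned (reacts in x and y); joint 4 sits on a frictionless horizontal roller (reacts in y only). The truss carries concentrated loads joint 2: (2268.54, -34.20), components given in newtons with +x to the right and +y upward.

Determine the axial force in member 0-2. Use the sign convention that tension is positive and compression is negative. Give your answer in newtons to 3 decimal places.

N=5 nodes, M=7 members, R=3 reactions → 2N=10, M+R=10
member 0 (0-1): L=4.2360, (cx,cy)=(0.5574,0.8303)
member 1 (0-2): L=4.3380, (cx,cy)=(1.0000,0.0000)
member 2 (1-2): L=4.0346, (cx,cy)=(0.4900,-0.8717)
member 3 (1-3): L=4.1227, (cx,cy)=(0.9962,-0.0873)
member 4 (2-3): L=3.8084, (cx,cy)=(0.5593,0.8290)
member 5 (2-4): L=3.9620, (cx,cy)=(1.0000,0.0000)
member 6 (3-4): L=3.6501, (cx,cy)=(0.5019,-0.8649)
solve A·x = −loads:
  F[0-1] = -19.6628 N (compression)
  F[0-2] = +2279.4994 N (tension)
  F[1-2] = +20.8576 N (tension)
  F[1-3] = -21.2611 N (compression)
  F[2-3] = +19.3230 N (tension)
  F[2-4] = +10.3726 N (tension)
  F[3-4] = -20.6663 N (compression)
  Rx@0 = -2268.5400 N
  Ry@0 = +16.3253 N
  Ry@4 = +17.8747 N

2279.499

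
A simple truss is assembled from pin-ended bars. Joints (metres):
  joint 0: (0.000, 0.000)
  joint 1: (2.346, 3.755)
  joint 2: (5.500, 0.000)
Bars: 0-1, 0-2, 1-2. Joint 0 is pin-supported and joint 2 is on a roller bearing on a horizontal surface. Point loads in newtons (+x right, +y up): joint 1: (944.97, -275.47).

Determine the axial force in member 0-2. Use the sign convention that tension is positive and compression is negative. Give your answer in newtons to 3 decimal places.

N=3 nodes, M=3 members, R=3 reactions → 2N=6, M+R=6
member 0 (0-1): L=4.4276, (cx,cy)=(0.5299,0.8481)
member 1 (0-2): L=5.5000, (cx,cy)=(1.0000,0.0000)
member 2 (1-2): L=4.9038, (cx,cy)=(0.6432,-0.7657)
solve A·x = −loads:
  F[0-1] = +574.4543 N (tension)
  F[0-2] = +640.5915 N (tension)
  F[1-2] = -995.9938 N (compression)
  Rx@0 = -944.9700 N
  Ry@0 = -487.1873 N
  Ry@2 = +762.6573 N

640.591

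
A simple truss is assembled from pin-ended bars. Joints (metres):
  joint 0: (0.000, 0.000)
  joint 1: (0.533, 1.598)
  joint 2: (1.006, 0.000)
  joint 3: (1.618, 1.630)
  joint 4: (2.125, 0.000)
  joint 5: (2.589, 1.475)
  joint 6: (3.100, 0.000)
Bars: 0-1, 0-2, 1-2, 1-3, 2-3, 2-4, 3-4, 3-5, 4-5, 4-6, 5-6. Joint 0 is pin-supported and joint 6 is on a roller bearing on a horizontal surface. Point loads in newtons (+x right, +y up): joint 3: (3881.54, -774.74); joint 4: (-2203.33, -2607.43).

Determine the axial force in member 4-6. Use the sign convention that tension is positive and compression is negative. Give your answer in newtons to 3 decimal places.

1466.364

N=7 nodes, M=11 members, R=3 reactions → 2N=14, M+R=14
member 0 (0-1): L=1.6845, (cx,cy)=(0.3164,0.9486)
member 1 (0-2): L=1.0060, (cx,cy)=(1.0000,0.0000)
member 2 (1-2): L=1.6665, (cx,cy)=(0.2838,-0.9589)
member 3 (1-3): L=1.0855, (cx,cy)=(0.9996,0.0295)
member 4 (2-3): L=1.7411, (cx,cy)=(0.3515,0.9362)
member 5 (2-4): L=1.1190, (cx,cy)=(1.0000,0.0000)
member 6 (3-4): L=1.7070, (cx,cy)=(0.2970,-0.9549)
member 7 (3-5): L=0.9833, (cx,cy)=(0.9875,-0.1576)
member 8 (4-5): L=1.5463, (cx,cy)=(0.3001,0.9539)
member 9 (4-6): L=0.9750, (cx,cy)=(1.0000,0.0000)
member 10 (5-6): L=1.5610, (cx,cy)=(0.3274,-0.9449)
solve A·x = −loads:
  F[0-1] = +896.5453 N (tension)
  F[0-2] = +1394.5378 N (tension)
  F[1-2] = -870.6333 N (compression)
  F[1-3] = +531.0085 N (tension)
  F[2-3] = +891.7338 N (tension)
  F[2-4] = +833.9870 N (tension)
  F[3-4] = -1256.6663 N (compression)
  F[3-5] = -2697.8068 N (compression)
  F[4-5] = +3991.3324 N (tension)
  F[4-6] = +1466.3636 N (tension)
  F[5-6] = -4479.4625 N (compression)
  Rx@0 = -1678.2100 N
  Ry@0 = -850.4843 N
  Ry@6 = +4232.6543 N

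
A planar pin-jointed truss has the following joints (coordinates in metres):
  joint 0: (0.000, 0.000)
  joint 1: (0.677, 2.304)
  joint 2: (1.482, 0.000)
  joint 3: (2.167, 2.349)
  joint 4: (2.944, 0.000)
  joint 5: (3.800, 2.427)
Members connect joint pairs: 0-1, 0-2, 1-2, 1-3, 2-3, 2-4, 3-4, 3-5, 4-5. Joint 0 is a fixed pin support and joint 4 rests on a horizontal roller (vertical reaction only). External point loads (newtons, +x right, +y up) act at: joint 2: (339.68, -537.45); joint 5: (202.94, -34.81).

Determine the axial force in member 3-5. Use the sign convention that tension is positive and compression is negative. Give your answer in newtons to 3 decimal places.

219.155

N=6 nodes, M=9 members, R=3 reactions → 2N=12, M+R=12
member 0 (0-1): L=2.4014, (cx,cy)=(0.2819,0.9594)
member 1 (0-2): L=1.4820, (cx,cy)=(1.0000,0.0000)
member 2 (1-2): L=2.4406, (cx,cy)=(0.3298,-0.9440)
member 3 (1-3): L=1.4907, (cx,cy)=(0.9995,0.0302)
member 4 (2-3): L=2.4468, (cx,cy)=(0.2800,0.9600)
member 5 (2-4): L=1.4620, (cx,cy)=(1.0000,0.0000)
member 6 (3-4): L=2.4742, (cx,cy)=(0.3140,-0.9494)
member 7 (3-5): L=1.6349, (cx,cy)=(0.9989,0.0477)
member 8 (4-5): L=2.5735, (cx,cy)=(0.3326,0.9431)
solve A·x = −loads:
  F[0-1] = -93.2594 N (compression)
  F[0-2] = +568.9115 N (tension)
  F[1-2] = +92.9588 N (tension)
  F[1-3] = -56.9790 N (compression)
  F[2-3] = +468.4240 N (tension)
  F[2-4] = +128.7563 N (tension)
  F[3-4] = -460.8317 N (compression)
  F[3-5] = +219.1548 N (tension)
  F[4-5] = -47.9989 N (compression)
  Rx@0 = -542.6200 N
  Ry@0 = +89.4766 N
  Ry@4 = +482.7834 N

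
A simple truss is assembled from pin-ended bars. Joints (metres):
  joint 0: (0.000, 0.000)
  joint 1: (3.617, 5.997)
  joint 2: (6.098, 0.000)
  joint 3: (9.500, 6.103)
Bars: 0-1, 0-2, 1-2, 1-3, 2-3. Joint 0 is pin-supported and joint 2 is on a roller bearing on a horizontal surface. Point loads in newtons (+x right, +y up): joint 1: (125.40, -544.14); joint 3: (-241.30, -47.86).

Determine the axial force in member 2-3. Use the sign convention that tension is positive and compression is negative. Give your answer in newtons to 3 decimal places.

-50.321

N=4 nodes, M=5 members, R=3 reactions → 2N=8, M+R=8
member 0 (0-1): L=7.0033, (cx,cy)=(0.5165,0.8563)
member 1 (0-2): L=6.0980, (cx,cy)=(1.0000,0.0000)
member 2 (1-2): L=6.4899, (cx,cy)=(0.3823,-0.9240)
member 3 (1-3): L=5.8840, (cx,cy)=(0.9998,0.0180)
member 4 (2-3): L=6.9871, (cx,cy)=(0.4869,0.8735)
solve A·x = −loads:
  F[0-1] = -365.3602 N (compression)
  F[0-2] = +72.7969 N (tension)
  F[1-2] = -254.5180 N (compression)
  F[1-3] = -216.8340 N (compression)
  F[2-3] = -50.3213 N (compression)
  Rx@0 = +115.9000 N
  Ry@0 = +312.8602 N
  Ry@2 = +279.1398 N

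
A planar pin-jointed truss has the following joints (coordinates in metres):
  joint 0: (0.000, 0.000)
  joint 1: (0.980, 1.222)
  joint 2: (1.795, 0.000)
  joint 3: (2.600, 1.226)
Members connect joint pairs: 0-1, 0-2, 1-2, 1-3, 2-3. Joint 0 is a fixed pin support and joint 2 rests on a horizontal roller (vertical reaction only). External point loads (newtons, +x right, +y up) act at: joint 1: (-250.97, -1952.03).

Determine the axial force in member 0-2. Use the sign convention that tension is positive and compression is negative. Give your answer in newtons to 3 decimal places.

596.829

N=4 nodes, M=5 members, R=3 reactions → 2N=8, M+R=8
member 0 (0-1): L=1.5664, (cx,cy)=(0.6256,0.7801)
member 1 (0-2): L=1.7950, (cx,cy)=(1.0000,0.0000)
member 2 (1-2): L=1.4688, (cx,cy)=(0.5549,-0.8319)
member 3 (1-3): L=1.6200, (cx,cy)=(1.0000,0.0025)
member 4 (2-3): L=1.4667, (cx,cy)=(0.5489,0.8359)
solve A·x = −loads:
  F[0-1] = -1355.1145 N (compression)
  F[0-2] = +596.8287 N (tension)
  F[1-2] = -1075.6436 N (compression)
  F[1-3] = -0.0000 N (compression)
  F[2-3] = -0.0000 N (compression)
  Rx@0 = +250.9700 N
  Ry@0 = +1057.1531 N
  Ry@2 = +894.8769 N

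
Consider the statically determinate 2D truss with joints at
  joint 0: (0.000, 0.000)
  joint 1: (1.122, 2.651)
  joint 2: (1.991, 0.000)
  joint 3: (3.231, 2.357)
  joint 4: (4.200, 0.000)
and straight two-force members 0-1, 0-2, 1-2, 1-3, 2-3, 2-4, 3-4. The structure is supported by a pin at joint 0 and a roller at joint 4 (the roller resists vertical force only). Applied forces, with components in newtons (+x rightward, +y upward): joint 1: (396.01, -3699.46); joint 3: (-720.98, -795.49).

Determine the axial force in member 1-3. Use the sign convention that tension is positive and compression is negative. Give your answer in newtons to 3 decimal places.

-1558.993

N=5 nodes, M=7 members, R=3 reactions → 2N=10, M+R=10
member 0 (0-1): L=2.8787, (cx,cy)=(0.3898,0.9209)
member 1 (0-2): L=1.9910, (cx,cy)=(1.0000,0.0000)
member 2 (1-2): L=2.7898, (cx,cy)=(0.3115,-0.9502)
member 3 (1-3): L=2.1294, (cx,cy)=(0.9904,-0.1381)
member 4 (2-3): L=2.6633, (cx,cy)=(0.4656,0.8850)
member 5 (2-4): L=2.2090, (cx,cy)=(1.0000,0.0000)
member 6 (3-4): L=2.5484, (cx,cy)=(0.3802,-0.9249)
solve A·x = −loads:
  F[0-1] = -3311.2259 N (compression)
  F[0-2] = +965.6288 N (tension)
  F[1-2] = -457.6253 N (compression)
  F[1-3] = -1558.9928 N (compression)
  F[2-3] = +491.3650 N (tension)
  F[2-4] = +594.3066 N (tension)
  F[3-4] = -1562.9915 N (compression)
  Rx@0 = +324.9700 N
  Ry@0 = +3049.3560 N
  Ry@4 = +1445.5940 N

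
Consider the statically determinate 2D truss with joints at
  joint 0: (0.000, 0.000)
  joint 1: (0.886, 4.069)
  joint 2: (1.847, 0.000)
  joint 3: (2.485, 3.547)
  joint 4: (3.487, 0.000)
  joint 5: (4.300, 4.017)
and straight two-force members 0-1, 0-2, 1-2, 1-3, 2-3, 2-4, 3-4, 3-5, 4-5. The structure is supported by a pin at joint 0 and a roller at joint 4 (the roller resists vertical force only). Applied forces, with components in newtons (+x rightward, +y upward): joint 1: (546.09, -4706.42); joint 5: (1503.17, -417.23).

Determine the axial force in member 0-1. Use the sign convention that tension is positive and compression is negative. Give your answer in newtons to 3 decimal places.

N=6 nodes, M=9 members, R=3 reactions → 2N=12, M+R=12
member 0 (0-1): L=4.1643, (cx,cy)=(0.2128,0.9771)
member 1 (0-2): L=1.8470, (cx,cy)=(1.0000,0.0000)
member 2 (1-2): L=4.1809, (cx,cy)=(0.2299,-0.9732)
member 3 (1-3): L=1.6820, (cx,cy)=(0.9506,-0.3103)
member 4 (2-3): L=3.6039, (cx,cy)=(0.1770,0.9842)
member 5 (2-4): L=1.6400, (cx,cy)=(1.0000,0.0000)
member 6 (3-4): L=3.6858, (cx,cy)=(0.2719,-0.9623)
member 7 (3-5): L=1.8749, (cx,cy)=(0.9681,0.2507)
member 8 (4-5): L=4.0984, (cx,cy)=(0.1984,0.9801)
solve A·x = −loads:
  F[0-1] = -1068.8995 N (compression)
  F[0-2] = +2276.6776 N (tension)
  F[1-2] = -3795.9468 N (compression)
  F[1-3] = +104.1420 N (tension)
  F[2-3] = +3753.5981 N (tension)
  F[2-4] = +739.6728 N (tension)
  F[3-4] = -3354.4712 N (compression)
  F[3-5] = +1730.6838 N (tension)
  F[4-5] = -868.3416 N (compression)
  Rx@0 = -2049.2600 N
  Ry@0 = +1044.4268 N
  Ry@4 = +4079.2232 N

-1068.900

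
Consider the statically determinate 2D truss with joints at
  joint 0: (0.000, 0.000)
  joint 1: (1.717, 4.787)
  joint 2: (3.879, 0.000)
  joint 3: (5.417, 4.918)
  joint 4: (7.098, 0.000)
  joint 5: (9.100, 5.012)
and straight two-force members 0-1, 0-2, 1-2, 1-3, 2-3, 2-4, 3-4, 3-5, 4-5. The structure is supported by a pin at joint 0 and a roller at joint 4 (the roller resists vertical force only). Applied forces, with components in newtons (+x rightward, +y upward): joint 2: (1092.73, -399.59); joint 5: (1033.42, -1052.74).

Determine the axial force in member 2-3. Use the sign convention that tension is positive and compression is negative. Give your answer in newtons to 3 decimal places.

1279.460

N=6 nodes, M=9 members, R=3 reactions → 2N=12, M+R=12
member 0 (0-1): L=5.0856, (cx,cy)=(0.3376,0.9413)
member 1 (0-2): L=3.8790, (cx,cy)=(1.0000,0.0000)
member 2 (1-2): L=5.2526, (cx,cy)=(0.4116,-0.9114)
member 3 (1-3): L=3.7023, (cx,cy)=(0.9994,0.0354)
member 4 (2-3): L=5.1529, (cx,cy)=(0.2985,0.9544)
member 5 (2-4): L=3.2190, (cx,cy)=(1.0000,0.0000)
member 6 (3-4): L=5.1974, (cx,cy)=(0.3234,-0.9463)
member 7 (3-5): L=3.6842, (cx,cy)=(0.9997,0.0255)
member 8 (4-5): L=5.3970, (cx,cy)=(0.3709,0.9287)
solve A·x = −loads:
  F[0-1] = +898.1595 N (tension)
  F[0-2] = +1822.9142 N (tension)
  F[1-2] = -901.4525 N (compression)
  F[1-3] = +674.7026 N (tension)
  F[2-3] = +1279.4596 N (tension)
  F[2-4] = -22.7453 N (compression)
  F[3-4] = -1276.1118 N (compression)
  F[3-5] = +1469.3814 N (tension)
  F[4-5] = -1173.9879 N (compression)
  Rx@0 = -2126.1500 N
  Ry@0 = -845.4221 N
  Ry@4 = +2297.7521 N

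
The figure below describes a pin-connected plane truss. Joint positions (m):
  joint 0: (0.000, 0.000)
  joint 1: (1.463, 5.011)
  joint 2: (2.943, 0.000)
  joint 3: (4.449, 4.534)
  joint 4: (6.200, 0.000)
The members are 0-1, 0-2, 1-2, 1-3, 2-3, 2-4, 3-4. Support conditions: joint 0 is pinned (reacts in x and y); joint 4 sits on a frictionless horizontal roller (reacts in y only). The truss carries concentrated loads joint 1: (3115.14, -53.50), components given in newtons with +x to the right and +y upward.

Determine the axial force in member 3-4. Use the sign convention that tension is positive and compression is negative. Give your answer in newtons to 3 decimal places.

-2712.501

N=5 nodes, M=7 members, R=3 reactions → 2N=10, M+R=10
member 0 (0-1): L=5.2202, (cx,cy)=(0.2803,0.9599)
member 1 (0-2): L=2.9430, (cx,cy)=(1.0000,0.0000)
member 2 (1-2): L=5.2250, (cx,cy)=(0.2833,-0.9590)
member 3 (1-3): L=3.0239, (cx,cy)=(0.9875,-0.1577)
member 4 (2-3): L=4.7776, (cx,cy)=(0.3152,0.9490)
member 5 (2-4): L=3.2570, (cx,cy)=(1.0000,0.0000)
member 6 (3-4): L=4.8604, (cx,cy)=(0.3603,-0.9329)
solve A·x = −loads:
  F[0-1] = +2580.2653 N (tension)
  F[0-2] = +2392.0014 N (tension)
  F[1-2] = -2350.9062 N (compression)
  F[1-3] = -1747.9826 N (compression)
  F[2-3] = +2375.7456 N (tension)
  F[2-4] = +977.2082 N (tension)
  F[3-4] = -2712.5010 N (compression)
  Rx@0 = -3115.1400 N
  Ry@0 = -2476.8608 N
  Ry@4 = +2530.3608 N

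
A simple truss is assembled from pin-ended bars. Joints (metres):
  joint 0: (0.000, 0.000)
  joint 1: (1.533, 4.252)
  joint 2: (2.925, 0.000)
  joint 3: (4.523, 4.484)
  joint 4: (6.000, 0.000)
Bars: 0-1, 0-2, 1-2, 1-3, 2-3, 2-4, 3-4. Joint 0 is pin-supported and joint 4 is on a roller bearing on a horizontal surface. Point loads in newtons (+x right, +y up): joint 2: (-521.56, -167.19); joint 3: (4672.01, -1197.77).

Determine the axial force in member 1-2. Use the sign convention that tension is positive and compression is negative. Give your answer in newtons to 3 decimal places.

N=5 nodes, M=7 members, R=3 reactions → 2N=10, M+R=10
member 0 (0-1): L=4.5199, (cx,cy)=(0.3392,0.9407)
member 1 (0-2): L=2.9250, (cx,cy)=(1.0000,0.0000)
member 2 (1-2): L=4.4741, (cx,cy)=(0.3111,-0.9504)
member 3 (1-3): L=2.9990, (cx,cy)=(0.9970,0.0774)
member 4 (2-3): L=4.7602, (cx,cy)=(0.3357,0.9420)
member 5 (2-4): L=3.0750, (cx,cy)=(1.0000,0.0000)
member 6 (3-4): L=4.7210, (cx,cy)=(0.3129,-0.9498)
solve A·x = −loads:
  F[0-1] = +3307.0321 N (tension)
  F[0-2] = +3028.8172 N (tension)
  F[1-2] = -3103.0831 N (compression)
  F[1-3] = +2093.3595 N (tension)
  F[2-3] = +3308.2394 N (tension)
  F[2-4] = +1474.3559 N (tension)
  F[3-4] = -4712.5427 N (compression)
  Rx@0 = -4150.4500 N
  Ry@0 = -3111.0129 N
  Ry@4 = +4475.9729 N

-3103.083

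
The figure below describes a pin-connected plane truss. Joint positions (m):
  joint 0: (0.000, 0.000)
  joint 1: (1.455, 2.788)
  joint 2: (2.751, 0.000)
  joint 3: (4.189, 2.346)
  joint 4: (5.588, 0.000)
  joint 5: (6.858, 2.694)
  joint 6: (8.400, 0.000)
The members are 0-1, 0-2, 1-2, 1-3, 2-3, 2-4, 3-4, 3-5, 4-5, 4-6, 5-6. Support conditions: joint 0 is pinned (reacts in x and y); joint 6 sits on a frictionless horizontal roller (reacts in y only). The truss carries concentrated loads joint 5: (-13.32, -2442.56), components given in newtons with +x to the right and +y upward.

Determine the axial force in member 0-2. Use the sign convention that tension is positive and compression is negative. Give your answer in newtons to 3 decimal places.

N=7 nodes, M=11 members, R=3 reactions → 2N=14, M+R=14
member 0 (0-1): L=3.1448, (cx,cy)=(0.4627,0.8865)
member 1 (0-2): L=2.7510, (cx,cy)=(1.0000,0.0000)
member 2 (1-2): L=3.0745, (cx,cy)=(0.4215,-0.9068)
member 3 (1-3): L=2.7695, (cx,cy)=(0.9872,-0.1596)
member 4 (2-3): L=2.7516, (cx,cy)=(0.5226,0.8526)
member 5 (2-4): L=2.8370, (cx,cy)=(1.0000,0.0000)
member 6 (3-4): L=2.7315, (cx,cy)=(0.5122,-0.8589)
member 7 (3-5): L=2.6916, (cx,cy)=(0.9916,0.1293)
member 8 (4-5): L=2.9783, (cx,cy)=(0.4264,0.9045)
member 9 (4-6): L=2.8120, (cx,cy)=(1.0000,0.0000)
member 10 (5-6): L=3.1041, (cx,cy)=(0.4968,-0.8679)
solve A·x = −loads:
  F[0-1] = -510.5910 N (compression)
  F[0-2] = +222.9120 N (tension)
  F[1-2] = +585.2718 N (tension)
  F[1-3] = -489.2131 N (compression)
  F[2-3] = -622.5014 N (compression)
  F[2-4] = +794.9394 N (tension)
  F[3-4] = +375.1600 N (tension)
  F[3-5] = -1008.8763 N (compression)
  F[4-5] = -356.2261 N (compression)
  F[4-6] = +1138.9873 N (tension)
  F[5-6] = -2292.8169 N (compression)
  Rx@0 = +13.3200 N
  Ry@0 = +452.6561 N
  Ry@6 = +1989.9039 N

222.912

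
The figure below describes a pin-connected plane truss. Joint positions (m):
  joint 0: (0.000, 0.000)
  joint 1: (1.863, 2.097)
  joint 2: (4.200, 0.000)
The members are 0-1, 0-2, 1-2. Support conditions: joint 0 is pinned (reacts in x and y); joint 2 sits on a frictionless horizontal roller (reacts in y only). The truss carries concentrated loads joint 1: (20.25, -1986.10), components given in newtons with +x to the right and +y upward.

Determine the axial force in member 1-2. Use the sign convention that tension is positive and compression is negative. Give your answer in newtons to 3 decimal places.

N=3 nodes, M=3 members, R=3 reactions → 2N=6, M+R=6
member 0 (0-1): L=2.8050, (cx,cy)=(0.6642,0.7476)
member 1 (0-2): L=4.2000, (cx,cy)=(1.0000,0.0000)
member 2 (1-2): L=3.1399, (cx,cy)=(0.7443,-0.6679)
solve A·x = −loads:
  F[0-1] = -1464.7302 N (compression)
  F[0-2] = +993.0720 N (tension)
  F[1-2] = -1334.2524 N (compression)
  Rx@0 = -20.2500 N
  Ry@0 = +1095.0123 N
  Ry@2 = +891.0878 N

-1334.252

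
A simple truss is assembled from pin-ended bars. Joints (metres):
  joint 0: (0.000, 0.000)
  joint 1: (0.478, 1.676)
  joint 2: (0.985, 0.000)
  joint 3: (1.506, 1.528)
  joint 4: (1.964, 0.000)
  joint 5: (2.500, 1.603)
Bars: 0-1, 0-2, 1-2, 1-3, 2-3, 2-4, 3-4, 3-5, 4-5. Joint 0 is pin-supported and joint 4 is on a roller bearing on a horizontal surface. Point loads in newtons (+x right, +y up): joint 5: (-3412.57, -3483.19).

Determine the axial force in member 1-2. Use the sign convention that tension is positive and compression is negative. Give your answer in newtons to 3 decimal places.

N=6 nodes, M=9 members, R=3 reactions → 2N=12, M+R=12
member 0 (0-1): L=1.7428, (cx,cy)=(0.2743,0.9617)
member 1 (0-2): L=0.9850, (cx,cy)=(1.0000,0.0000)
member 2 (1-2): L=1.7510, (cx,cy)=(0.2895,-0.9572)
member 3 (1-3): L=1.0386, (cx,cy)=(0.9898,-0.1425)
member 4 (2-3): L=1.6144, (cx,cy)=(0.3227,0.9465)
member 5 (2-4): L=0.9790, (cx,cy)=(1.0000,0.0000)
member 6 (3-4): L=1.5952, (cx,cy)=(0.2871,-0.9579)
member 7 (3-5): L=0.9968, (cx,cy)=(0.9972,0.0752)
member 8 (4-5): L=1.6902, (cx,cy)=(0.3171,0.9484)
solve A·x = −loads:
  F[0-1] = -1907.8640 N (compression)
  F[0-2] = -2889.3070 N (compression)
  F[1-2] = +2086.3841 N (tension)
  F[1-3] = -1138.9943 N (compression)
  F[2-3] = -2109.9057 N (compression)
  F[2-4] = -1604.2813 N (compression)
  F[3-4] = +1733.7028 N (tension)
  F[3-5] = -2312.6207 N (compression)
  F[4-5] = -3489.2832 N (compression)
  Rx@0 = +3412.5700 N
  Ry@0 = +1834.7046 N
  Ry@4 = +1648.4854 N

2086.384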